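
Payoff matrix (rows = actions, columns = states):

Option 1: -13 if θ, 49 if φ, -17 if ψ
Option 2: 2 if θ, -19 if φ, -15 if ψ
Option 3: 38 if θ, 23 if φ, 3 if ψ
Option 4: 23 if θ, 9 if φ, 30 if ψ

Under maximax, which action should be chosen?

Row maxima: Option 1=49, Option 2=2, Option 3=38, Option 4=30
Best best-case = 49 → Option 1.

Option 1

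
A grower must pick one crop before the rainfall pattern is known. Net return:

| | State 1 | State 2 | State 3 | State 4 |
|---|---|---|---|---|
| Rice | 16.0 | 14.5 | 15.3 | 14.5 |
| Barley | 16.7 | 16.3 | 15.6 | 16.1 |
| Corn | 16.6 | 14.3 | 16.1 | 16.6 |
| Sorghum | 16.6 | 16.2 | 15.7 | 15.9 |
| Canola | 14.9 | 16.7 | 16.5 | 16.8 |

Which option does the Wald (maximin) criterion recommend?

Sorghum

Row minima: Rice=14.5, Barley=15.6, Corn=14.3, Sorghum=15.7, Canola=14.9
Best worst-case = 15.7 → Sorghum.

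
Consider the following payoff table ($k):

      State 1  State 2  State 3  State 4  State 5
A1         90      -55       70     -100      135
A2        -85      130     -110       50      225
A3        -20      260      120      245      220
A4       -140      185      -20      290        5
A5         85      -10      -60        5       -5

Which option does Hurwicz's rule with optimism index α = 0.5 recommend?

A3

A1: 0.5·135 + 0.5·(-100) = 17.5
A2: 0.5·225 + 0.5·(-110) = 57.5
A3: 0.5·260 + 0.5·(-20) = 120
A4: 0.5·290 + 0.5·(-140) = 75
A5: 0.5·85 + 0.5·(-60) = 12.5
Highest Hurwicz score = 120 → A3.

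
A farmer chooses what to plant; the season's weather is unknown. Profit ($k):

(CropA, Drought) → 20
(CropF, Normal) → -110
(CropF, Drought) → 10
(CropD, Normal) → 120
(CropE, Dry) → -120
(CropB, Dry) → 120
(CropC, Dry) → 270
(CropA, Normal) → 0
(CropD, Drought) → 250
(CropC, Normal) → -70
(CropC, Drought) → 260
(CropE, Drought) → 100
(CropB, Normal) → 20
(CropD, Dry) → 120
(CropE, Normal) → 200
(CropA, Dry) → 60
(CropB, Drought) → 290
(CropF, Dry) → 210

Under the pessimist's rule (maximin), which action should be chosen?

Row minima: CropF=-110, CropC=-70, CropB=20, CropE=-120, CropD=120, CropA=0
Best worst-case = 120 → CropD.

CropD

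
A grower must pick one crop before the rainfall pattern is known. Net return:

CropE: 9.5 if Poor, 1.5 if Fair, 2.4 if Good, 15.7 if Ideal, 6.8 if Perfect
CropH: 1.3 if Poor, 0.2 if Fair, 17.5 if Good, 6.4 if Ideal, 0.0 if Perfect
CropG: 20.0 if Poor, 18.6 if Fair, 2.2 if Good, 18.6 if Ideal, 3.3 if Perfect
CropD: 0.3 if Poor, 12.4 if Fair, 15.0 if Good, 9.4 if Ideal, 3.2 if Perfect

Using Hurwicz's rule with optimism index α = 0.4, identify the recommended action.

CropE: 0.4·15.7 + 0.6·1.5 = 7.18
CropH: 0.4·17.5 + 0.6·0.0 = 7
CropG: 0.4·20.0 + 0.6·2.2 = 9.32
CropD: 0.4·15.0 + 0.6·0.3 = 6.18
Highest Hurwicz score = 9.32 → CropG.

CropG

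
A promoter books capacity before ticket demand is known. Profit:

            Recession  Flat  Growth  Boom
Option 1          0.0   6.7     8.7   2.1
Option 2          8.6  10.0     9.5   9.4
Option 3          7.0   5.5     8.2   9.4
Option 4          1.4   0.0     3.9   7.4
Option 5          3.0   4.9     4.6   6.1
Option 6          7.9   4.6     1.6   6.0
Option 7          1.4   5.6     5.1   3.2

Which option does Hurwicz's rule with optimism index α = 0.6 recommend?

Option 1: 0.6·8.7 + 0.4·0.0 = 5.22
Option 2: 0.6·10.0 + 0.4·8.6 = 9.44
Option 3: 0.6·9.4 + 0.4·5.5 = 7.84
Option 4: 0.6·7.4 + 0.4·0.0 = 4.44
Option 5: 0.6·6.1 + 0.4·3.0 = 4.86
Option 6: 0.6·7.9 + 0.4·1.6 = 5.38
Option 7: 0.6·5.6 + 0.4·1.4 = 3.92
Highest Hurwicz score = 9.44 → Option 2.

Option 2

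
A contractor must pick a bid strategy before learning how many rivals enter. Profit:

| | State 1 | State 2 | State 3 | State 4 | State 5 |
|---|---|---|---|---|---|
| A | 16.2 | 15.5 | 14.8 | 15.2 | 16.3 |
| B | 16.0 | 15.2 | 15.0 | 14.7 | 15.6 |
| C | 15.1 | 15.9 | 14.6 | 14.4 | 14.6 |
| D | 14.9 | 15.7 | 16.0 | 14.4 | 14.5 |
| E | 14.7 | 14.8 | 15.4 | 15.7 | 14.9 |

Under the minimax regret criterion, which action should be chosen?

Column bests: State 1=16.2, State 2=15.9, State 3=16.0, State 4=15.7, State 5=16.3.
A regrets: 0.0, 0.4, 1.2, 0.5, 0.0 → max 1.2
B regrets: 0.2, 0.7, 1.0, 1.0, 0.7 → max 1.0
C regrets: 1.1, 0.0, 1.4, 1.3, 1.7 → max 1.7
D regrets: 1.3, 0.2, 0.0, 1.3, 1.8 → max 1.8
E regrets: 1.5, 1.1, 0.6, 0.0, 1.4 → max 1.5
Smallest max regret = 1.0 → B.

B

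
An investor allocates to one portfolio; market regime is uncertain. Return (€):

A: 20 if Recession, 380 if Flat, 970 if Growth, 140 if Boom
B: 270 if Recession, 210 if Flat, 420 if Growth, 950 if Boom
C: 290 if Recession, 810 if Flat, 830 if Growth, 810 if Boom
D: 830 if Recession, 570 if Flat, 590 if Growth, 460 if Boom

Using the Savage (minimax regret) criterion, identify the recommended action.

Column bests: Recession=830, Flat=810, Growth=970, Boom=950.
A regrets: 810, 430, 0, 810 → max 810
B regrets: 560, 600, 550, 0 → max 600
C regrets: 540, 0, 140, 140 → max 540
D regrets: 0, 240, 380, 490 → max 490
Smallest max regret = 490 → D.

D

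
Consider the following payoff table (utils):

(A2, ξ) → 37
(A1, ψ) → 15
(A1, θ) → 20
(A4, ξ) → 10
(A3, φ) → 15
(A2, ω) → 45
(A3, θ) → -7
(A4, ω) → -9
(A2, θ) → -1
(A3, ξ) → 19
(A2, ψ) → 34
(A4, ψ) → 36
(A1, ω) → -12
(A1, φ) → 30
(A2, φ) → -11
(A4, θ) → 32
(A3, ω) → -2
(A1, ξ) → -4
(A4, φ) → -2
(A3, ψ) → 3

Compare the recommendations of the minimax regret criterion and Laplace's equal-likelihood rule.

minimax regret → A2; laplace → A2 (agree)

Column bests: θ=32, φ=30, ψ=36, ω=45, ξ=37.
A1 regrets: 12, 0, 21, 57, 41 → max 57
A2 regrets: 33, 41, 2, 0, 0 → max 41
A3 regrets: 39, 15, 33, 47, 18 → max 47
A4 regrets: 0, 32, 0, 54, 27 → max 54
Smallest max regret = 41 → A2.
Row averages: A1=9.8, A2=20.8, A3=5.6, A4=13.4
Highest average = 20.8 → A2.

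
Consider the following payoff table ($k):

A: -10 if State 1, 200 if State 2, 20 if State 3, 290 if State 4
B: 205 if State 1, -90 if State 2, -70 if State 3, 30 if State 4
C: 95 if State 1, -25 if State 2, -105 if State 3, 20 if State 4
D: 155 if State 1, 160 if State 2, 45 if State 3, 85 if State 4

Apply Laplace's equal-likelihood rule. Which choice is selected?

Row averages: A=125, B=18.75, C=-3.75, D=111.25
Highest average = 125 → A.

A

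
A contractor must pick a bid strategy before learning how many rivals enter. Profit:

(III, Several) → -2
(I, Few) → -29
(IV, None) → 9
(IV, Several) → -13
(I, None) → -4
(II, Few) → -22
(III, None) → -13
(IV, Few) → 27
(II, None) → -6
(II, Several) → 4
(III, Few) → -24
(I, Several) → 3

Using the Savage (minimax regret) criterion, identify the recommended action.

Column bests: None=9, Few=27, Several=4.
I regrets: 13, 56, 1 → max 56
II regrets: 15, 49, 0 → max 49
III regrets: 22, 51, 6 → max 51
IV regrets: 0, 0, 17 → max 17
Smallest max regret = 17 → IV.

IV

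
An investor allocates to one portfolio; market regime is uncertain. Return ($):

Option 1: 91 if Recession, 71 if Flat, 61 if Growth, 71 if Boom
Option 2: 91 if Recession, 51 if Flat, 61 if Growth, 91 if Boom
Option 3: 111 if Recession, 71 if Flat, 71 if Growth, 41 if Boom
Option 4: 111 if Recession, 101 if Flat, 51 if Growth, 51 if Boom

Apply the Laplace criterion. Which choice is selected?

Option 4

Row averages: Option 1=73.5, Option 2=73.5, Option 3=73.5, Option 4=78.5
Highest average = 78.5 → Option 4.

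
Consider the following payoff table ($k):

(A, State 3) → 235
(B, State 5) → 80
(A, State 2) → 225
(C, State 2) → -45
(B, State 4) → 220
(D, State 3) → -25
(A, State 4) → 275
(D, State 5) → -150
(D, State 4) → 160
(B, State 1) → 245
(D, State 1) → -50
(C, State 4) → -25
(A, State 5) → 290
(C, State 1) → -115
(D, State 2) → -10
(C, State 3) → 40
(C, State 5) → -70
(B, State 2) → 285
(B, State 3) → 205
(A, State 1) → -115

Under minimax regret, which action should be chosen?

B

Column bests: State 1=245, State 2=285, State 3=235, State 4=275, State 5=290.
A regrets: 360, 60, 0, 0, 0 → max 360
B regrets: 0, 0, 30, 55, 210 → max 210
C regrets: 360, 330, 195, 300, 360 → max 360
D regrets: 295, 295, 260, 115, 440 → max 440
Smallest max regret = 210 → B.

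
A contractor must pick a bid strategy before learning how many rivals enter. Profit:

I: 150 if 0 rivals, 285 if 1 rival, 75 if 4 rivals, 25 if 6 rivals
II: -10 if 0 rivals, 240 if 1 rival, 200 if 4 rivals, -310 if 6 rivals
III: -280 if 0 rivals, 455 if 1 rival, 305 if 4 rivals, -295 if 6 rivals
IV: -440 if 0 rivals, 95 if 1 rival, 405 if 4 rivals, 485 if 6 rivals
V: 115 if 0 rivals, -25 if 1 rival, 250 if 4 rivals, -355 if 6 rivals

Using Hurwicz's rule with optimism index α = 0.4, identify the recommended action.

I: 0.4·285 + 0.6·25 = 129
II: 0.4·240 + 0.6·(-310) = -90
III: 0.4·455 + 0.6·(-295) = 5
IV: 0.4·485 + 0.6·(-440) = -70
V: 0.4·250 + 0.6·(-355) = -113
Highest Hurwicz score = 129 → I.

I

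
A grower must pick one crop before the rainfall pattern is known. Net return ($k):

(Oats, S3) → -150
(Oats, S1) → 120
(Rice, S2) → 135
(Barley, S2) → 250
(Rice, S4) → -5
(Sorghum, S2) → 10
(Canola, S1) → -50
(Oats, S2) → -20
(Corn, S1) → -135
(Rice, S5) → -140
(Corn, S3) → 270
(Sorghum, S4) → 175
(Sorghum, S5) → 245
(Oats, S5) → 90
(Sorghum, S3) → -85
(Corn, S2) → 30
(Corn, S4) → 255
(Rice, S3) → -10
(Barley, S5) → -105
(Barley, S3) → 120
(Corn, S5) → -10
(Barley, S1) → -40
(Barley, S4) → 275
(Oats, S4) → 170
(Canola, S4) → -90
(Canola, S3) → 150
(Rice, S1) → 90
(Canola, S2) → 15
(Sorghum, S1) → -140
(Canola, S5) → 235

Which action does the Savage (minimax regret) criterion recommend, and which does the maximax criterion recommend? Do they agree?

Column bests: S1=120, S2=250, S3=270, S4=275, S5=245.
Oats regrets: 0, 270, 420, 105, 155 → max 420
Rice regrets: 30, 115, 280, 280, 385 → max 385
Barley regrets: 160, 0, 150, 0, 350 → max 350
Sorghum regrets: 260, 240, 355, 100, 0 → max 355
Corn regrets: 255, 220, 0, 20, 255 → max 255
Canola regrets: 170, 235, 120, 365, 10 → max 365
Smallest max regret = 255 → Corn.
Row maxima: Oats=170, Rice=135, Barley=275, Sorghum=245, Corn=270, Canola=235
Best best-case = 275 → Barley.

minimax regret → Corn; maximax → Barley (disagree)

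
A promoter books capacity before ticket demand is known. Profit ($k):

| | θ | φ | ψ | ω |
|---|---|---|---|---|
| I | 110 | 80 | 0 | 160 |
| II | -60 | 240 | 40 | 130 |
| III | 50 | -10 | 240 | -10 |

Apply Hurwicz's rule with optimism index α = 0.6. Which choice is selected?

I: 0.6·160 + 0.4·0 = 96
II: 0.6·240 + 0.4·(-60) = 120
III: 0.6·240 + 0.4·(-10) = 140
Highest Hurwicz score = 140 → III.

III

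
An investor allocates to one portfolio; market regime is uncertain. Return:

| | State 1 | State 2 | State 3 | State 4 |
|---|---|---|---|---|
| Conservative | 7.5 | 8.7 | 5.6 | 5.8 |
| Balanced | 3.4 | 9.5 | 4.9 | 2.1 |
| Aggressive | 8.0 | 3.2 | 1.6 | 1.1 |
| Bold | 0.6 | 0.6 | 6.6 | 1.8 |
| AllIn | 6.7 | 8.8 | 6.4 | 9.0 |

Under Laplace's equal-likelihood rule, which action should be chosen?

Row averages: Conservative=6.9, Balanced=4.975, Aggressive=3.475, Bold=2.4, AllIn=7.725
Highest average = 7.725 → AllIn.

AllIn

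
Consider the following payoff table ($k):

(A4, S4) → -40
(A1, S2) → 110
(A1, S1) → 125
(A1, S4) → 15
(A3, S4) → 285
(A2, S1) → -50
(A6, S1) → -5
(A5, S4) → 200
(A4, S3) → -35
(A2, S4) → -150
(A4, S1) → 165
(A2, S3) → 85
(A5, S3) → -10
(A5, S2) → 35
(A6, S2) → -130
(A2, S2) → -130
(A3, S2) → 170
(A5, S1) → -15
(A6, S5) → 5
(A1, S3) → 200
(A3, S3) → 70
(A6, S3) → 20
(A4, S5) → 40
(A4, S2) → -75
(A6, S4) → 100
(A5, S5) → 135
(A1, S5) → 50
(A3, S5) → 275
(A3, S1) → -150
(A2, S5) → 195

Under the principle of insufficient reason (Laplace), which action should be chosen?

A3

Row averages: A1=100, A2=-10, A3=130, A4=11, A5=69, A6=-2
Highest average = 130 → A3.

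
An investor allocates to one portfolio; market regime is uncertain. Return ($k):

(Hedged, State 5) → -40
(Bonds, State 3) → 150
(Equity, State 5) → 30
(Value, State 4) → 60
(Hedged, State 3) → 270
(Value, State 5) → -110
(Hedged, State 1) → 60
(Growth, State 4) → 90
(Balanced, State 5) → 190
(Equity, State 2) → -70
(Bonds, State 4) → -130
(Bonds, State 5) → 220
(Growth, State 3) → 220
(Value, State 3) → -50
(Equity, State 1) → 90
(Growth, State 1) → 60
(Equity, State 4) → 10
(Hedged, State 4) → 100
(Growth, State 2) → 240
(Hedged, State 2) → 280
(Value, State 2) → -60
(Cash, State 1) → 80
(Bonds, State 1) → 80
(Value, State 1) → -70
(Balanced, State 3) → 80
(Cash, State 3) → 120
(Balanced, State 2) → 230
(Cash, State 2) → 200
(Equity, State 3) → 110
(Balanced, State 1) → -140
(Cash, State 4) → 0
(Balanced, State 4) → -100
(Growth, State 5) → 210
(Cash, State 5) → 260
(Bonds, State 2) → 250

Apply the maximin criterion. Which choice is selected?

Row minima: Balanced=-140, Growth=60, Value=-110, Hedged=-40, Bonds=-130, Cash=0, Equity=-70
Best worst-case = 60 → Growth.

Growth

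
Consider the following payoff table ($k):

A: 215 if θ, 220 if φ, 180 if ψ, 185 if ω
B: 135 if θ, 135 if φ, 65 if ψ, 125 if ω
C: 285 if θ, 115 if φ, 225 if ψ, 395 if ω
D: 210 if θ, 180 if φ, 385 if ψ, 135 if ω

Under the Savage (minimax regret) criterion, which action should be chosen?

Column bests: θ=285, φ=220, ψ=385, ω=395.
A regrets: 70, 0, 205, 210 → max 210
B regrets: 150, 85, 320, 270 → max 320
C regrets: 0, 105, 160, 0 → max 160
D regrets: 75, 40, 0, 260 → max 260
Smallest max regret = 160 → C.

C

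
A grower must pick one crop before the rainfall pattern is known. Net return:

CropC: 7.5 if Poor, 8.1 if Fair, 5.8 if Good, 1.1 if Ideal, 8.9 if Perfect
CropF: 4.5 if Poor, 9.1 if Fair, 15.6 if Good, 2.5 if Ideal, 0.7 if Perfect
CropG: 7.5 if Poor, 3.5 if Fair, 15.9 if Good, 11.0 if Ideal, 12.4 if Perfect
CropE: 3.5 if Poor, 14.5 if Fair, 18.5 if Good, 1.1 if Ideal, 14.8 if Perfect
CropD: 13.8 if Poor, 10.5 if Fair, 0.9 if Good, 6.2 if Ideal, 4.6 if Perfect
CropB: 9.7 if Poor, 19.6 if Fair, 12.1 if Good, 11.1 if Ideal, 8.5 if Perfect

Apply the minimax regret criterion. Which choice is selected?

CropB

Column bests: Poor=13.8, Fair=19.6, Good=18.5, Ideal=11.1, Perfect=14.8.
CropC regrets: 6.3, 11.5, 12.7, 10.0, 5.9 → max 12.7
CropF regrets: 9.3, 10.5, 2.9, 8.6, 14.1 → max 14.1
CropG regrets: 6.3, 16.1, 2.6, 0.1, 2.4 → max 16.1
CropE regrets: 10.3, 5.1, 0.0, 10.0, 0.0 → max 10.3
CropD regrets: 0.0, 9.1, 17.6, 4.9, 10.2 → max 17.6
CropB regrets: 4.1, 0.0, 6.4, 0.0, 6.3 → max 6.4
Smallest max regret = 6.4 → CropB.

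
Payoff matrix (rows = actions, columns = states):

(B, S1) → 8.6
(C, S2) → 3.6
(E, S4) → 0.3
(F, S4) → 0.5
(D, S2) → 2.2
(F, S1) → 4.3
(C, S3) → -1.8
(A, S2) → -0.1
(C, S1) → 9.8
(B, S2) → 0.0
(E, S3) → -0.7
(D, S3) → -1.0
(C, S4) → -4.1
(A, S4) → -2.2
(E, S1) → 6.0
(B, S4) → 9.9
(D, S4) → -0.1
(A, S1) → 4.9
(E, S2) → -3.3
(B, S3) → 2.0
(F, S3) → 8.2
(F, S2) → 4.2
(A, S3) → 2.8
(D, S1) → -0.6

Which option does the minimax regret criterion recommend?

B

Column bests: S1=9.8, S2=4.2, S3=8.2, S4=9.9.
A regrets: 4.9, 4.3, 5.4, 12.1 → max 12.1
B regrets: 1.2, 4.2, 6.2, 0.0 → max 6.2
C regrets: 0.0, 0.6, 10.0, 14.0 → max 14.0
D regrets: 10.4, 2.0, 9.2, 10.0 → max 10.4
E regrets: 3.8, 7.5, 8.9, 9.6 → max 9.6
F regrets: 5.5, 0.0, 0.0, 9.4 → max 9.4
Smallest max regret = 6.2 → B.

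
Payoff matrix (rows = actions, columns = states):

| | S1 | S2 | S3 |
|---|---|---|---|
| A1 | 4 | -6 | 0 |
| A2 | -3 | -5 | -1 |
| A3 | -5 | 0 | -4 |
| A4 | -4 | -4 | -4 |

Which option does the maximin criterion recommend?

A4

Row minima: A1=-6, A2=-5, A3=-5, A4=-4
Best worst-case = -4 → A4.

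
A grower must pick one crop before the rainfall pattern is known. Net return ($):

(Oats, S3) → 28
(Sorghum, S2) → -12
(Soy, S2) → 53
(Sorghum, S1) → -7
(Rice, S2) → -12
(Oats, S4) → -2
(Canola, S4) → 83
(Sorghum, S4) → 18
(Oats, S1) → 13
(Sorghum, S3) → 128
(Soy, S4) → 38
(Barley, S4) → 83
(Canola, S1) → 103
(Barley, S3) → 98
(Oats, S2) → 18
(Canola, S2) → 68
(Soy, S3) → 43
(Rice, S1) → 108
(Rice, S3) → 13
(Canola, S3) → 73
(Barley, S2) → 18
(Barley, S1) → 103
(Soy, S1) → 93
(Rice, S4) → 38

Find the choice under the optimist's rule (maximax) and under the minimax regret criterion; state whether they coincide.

maximax → Sorghum; minimax regret → Barley (disagree)

Row maxima: Barley=103, Rice=108, Canola=103, Soy=93, Sorghum=128, Oats=28
Best best-case = 128 → Sorghum.
Column bests: S1=108, S2=68, S3=128, S4=83.
Barley regrets: 5, 50, 30, 0 → max 50
Rice regrets: 0, 80, 115, 45 → max 115
Canola regrets: 5, 0, 55, 0 → max 55
Soy regrets: 15, 15, 85, 45 → max 85
Sorghum regrets: 115, 80, 0, 65 → max 115
Oats regrets: 95, 50, 100, 85 → max 100
Smallest max regret = 50 → Barley.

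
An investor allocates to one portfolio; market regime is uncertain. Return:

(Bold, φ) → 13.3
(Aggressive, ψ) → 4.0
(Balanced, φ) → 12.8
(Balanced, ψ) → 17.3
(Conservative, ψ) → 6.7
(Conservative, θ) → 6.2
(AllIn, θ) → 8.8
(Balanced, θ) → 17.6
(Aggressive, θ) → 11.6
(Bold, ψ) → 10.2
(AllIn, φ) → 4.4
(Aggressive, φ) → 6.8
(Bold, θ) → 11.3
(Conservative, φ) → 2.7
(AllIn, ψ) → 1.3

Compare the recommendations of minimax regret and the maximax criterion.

Column bests: θ=17.6, φ=13.3, ψ=17.3.
Conservative regrets: 11.4, 10.6, 10.6 → max 11.4
Balanced regrets: 0.0, 0.5, 0.0 → max 0.5
Aggressive regrets: 6.0, 6.5, 13.3 → max 13.3
Bold regrets: 6.3, 0.0, 7.1 → max 7.1
AllIn regrets: 8.8, 8.9, 16.0 → max 16.0
Smallest max regret = 0.5 → Balanced.
Row maxima: Conservative=6.7, Balanced=17.6, Aggressive=11.6, Bold=13.3, AllIn=8.8
Best best-case = 17.6 → Balanced.

minimax regret → Balanced; maximax → Balanced (agree)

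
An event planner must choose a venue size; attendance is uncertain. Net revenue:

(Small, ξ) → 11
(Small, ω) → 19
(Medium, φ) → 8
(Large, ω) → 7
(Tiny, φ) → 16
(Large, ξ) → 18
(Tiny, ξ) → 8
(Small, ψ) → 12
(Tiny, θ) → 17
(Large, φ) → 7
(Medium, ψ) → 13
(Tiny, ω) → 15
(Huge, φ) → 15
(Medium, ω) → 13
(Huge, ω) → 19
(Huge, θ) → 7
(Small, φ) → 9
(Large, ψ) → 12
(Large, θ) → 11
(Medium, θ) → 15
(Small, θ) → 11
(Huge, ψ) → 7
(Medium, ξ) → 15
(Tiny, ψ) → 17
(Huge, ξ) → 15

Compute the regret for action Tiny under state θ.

Best payoff under θ is 17.
Regret = 17 − 17 = 0.

0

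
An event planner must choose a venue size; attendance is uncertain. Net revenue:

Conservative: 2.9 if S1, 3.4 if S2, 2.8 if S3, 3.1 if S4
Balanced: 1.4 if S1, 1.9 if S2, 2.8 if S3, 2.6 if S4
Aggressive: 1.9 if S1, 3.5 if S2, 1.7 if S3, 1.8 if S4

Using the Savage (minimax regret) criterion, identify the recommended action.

Column bests: S1=2.9, S2=3.5, S3=2.8, S4=3.1.
Conservative regrets: 0.0, 0.1, 0.0, 0.0 → max 0.1
Balanced regrets: 1.5, 1.6, 0.0, 0.5 → max 1.6
Aggressive regrets: 1.0, 0.0, 1.1, 1.3 → max 1.3
Smallest max regret = 0.1 → Conservative.

Conservative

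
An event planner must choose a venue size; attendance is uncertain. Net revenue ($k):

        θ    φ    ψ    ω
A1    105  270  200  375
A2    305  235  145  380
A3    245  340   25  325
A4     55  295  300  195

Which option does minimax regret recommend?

A2

Column bests: θ=305, φ=340, ψ=300, ω=380.
A1 regrets: 200, 70, 100, 5 → max 200
A2 regrets: 0, 105, 155, 0 → max 155
A3 regrets: 60, 0, 275, 55 → max 275
A4 regrets: 250, 45, 0, 185 → max 250
Smallest max regret = 155 → A2.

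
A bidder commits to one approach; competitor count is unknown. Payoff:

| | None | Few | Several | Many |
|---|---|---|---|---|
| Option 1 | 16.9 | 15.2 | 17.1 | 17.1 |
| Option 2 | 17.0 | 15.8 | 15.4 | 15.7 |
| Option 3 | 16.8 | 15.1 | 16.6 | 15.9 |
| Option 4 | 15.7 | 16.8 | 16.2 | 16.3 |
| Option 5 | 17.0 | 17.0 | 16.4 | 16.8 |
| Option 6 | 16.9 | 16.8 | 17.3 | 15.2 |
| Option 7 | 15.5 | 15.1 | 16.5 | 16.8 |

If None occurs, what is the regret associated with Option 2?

Best payoff under None is 17.0.
Regret = 17.0 − 17.0 = 0.0.

0.0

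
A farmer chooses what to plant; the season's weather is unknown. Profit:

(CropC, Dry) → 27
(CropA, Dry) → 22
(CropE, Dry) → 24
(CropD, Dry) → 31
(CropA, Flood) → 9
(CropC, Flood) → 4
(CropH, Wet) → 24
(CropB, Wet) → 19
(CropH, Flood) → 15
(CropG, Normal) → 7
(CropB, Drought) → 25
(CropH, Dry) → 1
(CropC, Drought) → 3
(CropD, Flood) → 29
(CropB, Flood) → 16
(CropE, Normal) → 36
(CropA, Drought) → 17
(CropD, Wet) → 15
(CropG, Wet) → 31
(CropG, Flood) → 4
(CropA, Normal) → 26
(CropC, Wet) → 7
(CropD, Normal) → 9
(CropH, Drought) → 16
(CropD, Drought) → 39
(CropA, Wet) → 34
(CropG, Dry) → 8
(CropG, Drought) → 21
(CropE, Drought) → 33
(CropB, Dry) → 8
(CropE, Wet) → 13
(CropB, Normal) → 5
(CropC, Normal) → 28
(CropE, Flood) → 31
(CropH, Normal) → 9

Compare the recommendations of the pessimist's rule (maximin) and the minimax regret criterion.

maximin → CropE; minimax regret → CropE (agree)

Row minima: CropE=13, CropG=4, CropC=3, CropB=5, CropA=9, CropH=1, CropD=9
Best worst-case = 13 → CropE.
Column bests: Drought=39, Dry=31, Normal=36, Wet=34, Flood=31.
CropE regrets: 6, 7, 0, 21, 0 → max 21
CropG regrets: 18, 23, 29, 3, 27 → max 29
CropC regrets: 36, 4, 8, 27, 27 → max 36
CropB regrets: 14, 23, 31, 15, 15 → max 31
CropA regrets: 22, 9, 10, 0, 22 → max 22
CropH regrets: 23, 30, 27, 10, 16 → max 30
CropD regrets: 0, 0, 27, 19, 2 → max 27
Smallest max regret = 21 → CropE.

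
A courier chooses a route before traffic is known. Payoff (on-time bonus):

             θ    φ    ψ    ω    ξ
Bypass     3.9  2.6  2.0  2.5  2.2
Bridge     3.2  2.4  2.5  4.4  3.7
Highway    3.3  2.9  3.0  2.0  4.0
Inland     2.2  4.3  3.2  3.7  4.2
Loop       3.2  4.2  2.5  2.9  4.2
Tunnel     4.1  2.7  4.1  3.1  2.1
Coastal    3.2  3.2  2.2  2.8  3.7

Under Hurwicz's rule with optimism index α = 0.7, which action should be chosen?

Bypass: 0.7·3.9 + 0.3·2.0 = 3.33
Bridge: 0.7·4.4 + 0.3·2.4 = 3.8
Highway: 0.7·4.0 + 0.3·2.0 = 3.4
Inland: 0.7·4.3 + 0.3·2.2 = 3.67
Loop: 0.7·4.2 + 0.3·2.5 = 3.69
Tunnel: 0.7·4.1 + 0.3·2.1 = 3.5
Coastal: 0.7·3.7 + 0.3·2.2 = 3.25
Highest Hurwicz score = 3.8 → Bridge.

Bridge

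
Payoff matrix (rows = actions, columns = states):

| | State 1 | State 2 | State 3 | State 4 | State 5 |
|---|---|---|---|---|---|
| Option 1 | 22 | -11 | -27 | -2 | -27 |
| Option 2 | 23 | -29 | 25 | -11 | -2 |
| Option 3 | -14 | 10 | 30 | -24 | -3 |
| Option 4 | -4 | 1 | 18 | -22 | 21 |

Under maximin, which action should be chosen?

Option 4

Row minima: Option 1=-27, Option 2=-29, Option 3=-24, Option 4=-22
Best worst-case = -22 → Option 4.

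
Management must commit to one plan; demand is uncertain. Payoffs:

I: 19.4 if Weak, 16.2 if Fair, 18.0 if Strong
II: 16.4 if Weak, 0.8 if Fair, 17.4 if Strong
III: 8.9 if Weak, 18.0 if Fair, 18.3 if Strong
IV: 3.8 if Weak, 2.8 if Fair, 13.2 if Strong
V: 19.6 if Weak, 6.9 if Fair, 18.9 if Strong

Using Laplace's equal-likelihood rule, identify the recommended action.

Row averages: I=268/15, II=173/15, III=226/15, IV=6.6, V=227/15
Highest average = 268/15 → I.

I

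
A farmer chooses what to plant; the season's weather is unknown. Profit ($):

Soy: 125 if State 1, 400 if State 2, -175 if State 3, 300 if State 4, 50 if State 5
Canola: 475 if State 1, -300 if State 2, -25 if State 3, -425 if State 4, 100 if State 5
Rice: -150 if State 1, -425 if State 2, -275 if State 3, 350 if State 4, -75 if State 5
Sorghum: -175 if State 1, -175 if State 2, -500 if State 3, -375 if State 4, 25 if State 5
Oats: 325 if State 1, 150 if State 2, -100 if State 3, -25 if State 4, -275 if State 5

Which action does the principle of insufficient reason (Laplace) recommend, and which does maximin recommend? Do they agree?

laplace → Soy; maximin → Soy (agree)

Row averages: Soy=140, Canola=-35, Rice=-115, Sorghum=-240, Oats=15
Highest average = 140 → Soy.
Row minima: Soy=-175, Canola=-425, Rice=-425, Sorghum=-500, Oats=-275
Best worst-case = -175 → Soy.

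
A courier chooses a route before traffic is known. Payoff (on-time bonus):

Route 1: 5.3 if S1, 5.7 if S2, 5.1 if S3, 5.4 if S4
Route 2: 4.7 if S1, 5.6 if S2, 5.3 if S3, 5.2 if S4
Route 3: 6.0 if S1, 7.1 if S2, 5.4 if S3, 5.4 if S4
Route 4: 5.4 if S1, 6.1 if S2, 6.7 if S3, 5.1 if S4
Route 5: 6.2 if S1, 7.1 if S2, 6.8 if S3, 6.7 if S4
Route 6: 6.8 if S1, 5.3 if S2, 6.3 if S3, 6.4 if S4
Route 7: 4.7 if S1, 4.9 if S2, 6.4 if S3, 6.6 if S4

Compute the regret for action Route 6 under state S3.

Best payoff under S3 is 6.8.
Regret = 6.8 − 6.3 = 0.5.

0.5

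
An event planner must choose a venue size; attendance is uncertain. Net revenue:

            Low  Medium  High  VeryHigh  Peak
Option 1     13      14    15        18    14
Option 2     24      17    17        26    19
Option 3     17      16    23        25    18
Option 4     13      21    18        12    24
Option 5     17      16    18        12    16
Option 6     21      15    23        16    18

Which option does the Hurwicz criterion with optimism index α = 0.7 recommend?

Option 2

Option 1: 0.7·18 + 0.3·13 = 16.5
Option 2: 0.7·26 + 0.3·17 = 23.3
Option 3: 0.7·25 + 0.3·16 = 22.3
Option 4: 0.7·24 + 0.3·12 = 20.4
Option 5: 0.7·18 + 0.3·12 = 16.2
Option 6: 0.7·23 + 0.3·15 = 20.6
Highest Hurwicz score = 23.3 → Option 2.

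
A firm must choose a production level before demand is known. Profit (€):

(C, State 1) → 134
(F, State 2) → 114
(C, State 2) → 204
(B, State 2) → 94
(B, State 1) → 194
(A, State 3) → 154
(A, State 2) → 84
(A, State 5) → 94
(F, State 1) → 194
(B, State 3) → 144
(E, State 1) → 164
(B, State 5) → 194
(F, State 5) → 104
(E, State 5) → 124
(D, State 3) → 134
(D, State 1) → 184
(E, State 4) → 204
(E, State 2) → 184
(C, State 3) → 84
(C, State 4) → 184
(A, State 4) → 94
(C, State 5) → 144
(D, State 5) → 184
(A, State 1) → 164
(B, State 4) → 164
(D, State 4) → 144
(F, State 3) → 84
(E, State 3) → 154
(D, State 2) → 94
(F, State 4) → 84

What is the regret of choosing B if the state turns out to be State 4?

Best payoff under State 4 is 204.
Regret = 204 − 164 = 40.

40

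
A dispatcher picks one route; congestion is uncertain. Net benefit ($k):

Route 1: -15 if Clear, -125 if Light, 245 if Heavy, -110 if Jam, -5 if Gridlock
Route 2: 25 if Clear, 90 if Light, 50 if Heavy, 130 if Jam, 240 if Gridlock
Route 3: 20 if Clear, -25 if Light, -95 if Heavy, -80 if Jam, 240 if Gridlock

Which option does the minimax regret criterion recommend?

Route 2

Column bests: Clear=25, Light=90, Heavy=245, Jam=130, Gridlock=240.
Route 1 regrets: 40, 215, 0, 240, 245 → max 245
Route 2 regrets: 0, 0, 195, 0, 0 → max 195
Route 3 regrets: 5, 115, 340, 210, 0 → max 340
Smallest max regret = 195 → Route 2.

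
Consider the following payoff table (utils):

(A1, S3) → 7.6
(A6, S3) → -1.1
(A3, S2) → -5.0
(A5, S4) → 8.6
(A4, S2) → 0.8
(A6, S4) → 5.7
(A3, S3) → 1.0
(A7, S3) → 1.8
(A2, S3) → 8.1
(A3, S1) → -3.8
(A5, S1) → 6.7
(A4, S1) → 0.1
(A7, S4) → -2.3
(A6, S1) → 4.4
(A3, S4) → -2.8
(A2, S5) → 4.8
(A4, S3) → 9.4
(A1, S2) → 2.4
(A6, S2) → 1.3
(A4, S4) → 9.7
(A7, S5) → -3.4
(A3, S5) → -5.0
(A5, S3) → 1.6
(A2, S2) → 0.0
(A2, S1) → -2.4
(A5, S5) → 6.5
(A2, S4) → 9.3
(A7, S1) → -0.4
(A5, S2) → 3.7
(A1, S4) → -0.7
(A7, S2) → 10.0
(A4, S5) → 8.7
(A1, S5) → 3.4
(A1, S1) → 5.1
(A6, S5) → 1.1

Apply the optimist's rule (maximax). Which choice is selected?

Row maxima: A1=7.6, A2=9.3, A3=1.0, A4=9.7, A5=8.6, A6=5.7, A7=10.0
Best best-case = 10.0 → A7.

A7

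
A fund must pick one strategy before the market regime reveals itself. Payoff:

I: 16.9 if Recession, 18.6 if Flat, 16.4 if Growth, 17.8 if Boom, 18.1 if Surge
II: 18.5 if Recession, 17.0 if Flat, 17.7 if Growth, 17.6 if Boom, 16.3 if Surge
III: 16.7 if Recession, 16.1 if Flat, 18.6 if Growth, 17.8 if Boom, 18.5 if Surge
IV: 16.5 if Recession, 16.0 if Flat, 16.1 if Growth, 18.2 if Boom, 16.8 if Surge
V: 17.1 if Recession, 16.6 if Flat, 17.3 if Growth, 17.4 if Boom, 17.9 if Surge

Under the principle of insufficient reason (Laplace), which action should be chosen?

I

Row averages: I=17.56, II=17.42, III=17.54, IV=16.72, V=17.26
Highest average = 17.56 → I.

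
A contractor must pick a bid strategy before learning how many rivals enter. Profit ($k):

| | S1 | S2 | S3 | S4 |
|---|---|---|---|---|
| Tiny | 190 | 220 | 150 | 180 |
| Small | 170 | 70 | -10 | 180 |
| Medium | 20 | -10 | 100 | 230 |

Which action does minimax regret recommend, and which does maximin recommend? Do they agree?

minimax regret → Tiny; maximin → Tiny (agree)

Column bests: S1=190, S2=220, S3=150, S4=230.
Tiny regrets: 0, 0, 0, 50 → max 50
Small regrets: 20, 150, 160, 50 → max 160
Medium regrets: 170, 230, 50, 0 → max 230
Smallest max regret = 50 → Tiny.
Row minima: Tiny=150, Small=-10, Medium=-10
Best worst-case = 150 → Tiny.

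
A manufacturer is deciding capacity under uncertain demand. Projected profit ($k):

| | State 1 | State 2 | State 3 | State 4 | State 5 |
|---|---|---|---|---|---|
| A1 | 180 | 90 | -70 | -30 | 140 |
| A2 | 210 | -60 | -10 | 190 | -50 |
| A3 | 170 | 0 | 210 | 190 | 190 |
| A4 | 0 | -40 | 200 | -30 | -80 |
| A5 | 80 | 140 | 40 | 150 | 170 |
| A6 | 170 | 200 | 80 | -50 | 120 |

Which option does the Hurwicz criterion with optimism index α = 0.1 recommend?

A1: 0.1·180 + 0.9·(-70) = -45
A2: 0.1·210 + 0.9·(-60) = -33
A3: 0.1·210 + 0.9·0 = 21
A4: 0.1·200 + 0.9·(-80) = -52
A5: 0.1·170 + 0.9·40 = 53
A6: 0.1·200 + 0.9·(-50) = -25
Highest Hurwicz score = 53 → A5.

A5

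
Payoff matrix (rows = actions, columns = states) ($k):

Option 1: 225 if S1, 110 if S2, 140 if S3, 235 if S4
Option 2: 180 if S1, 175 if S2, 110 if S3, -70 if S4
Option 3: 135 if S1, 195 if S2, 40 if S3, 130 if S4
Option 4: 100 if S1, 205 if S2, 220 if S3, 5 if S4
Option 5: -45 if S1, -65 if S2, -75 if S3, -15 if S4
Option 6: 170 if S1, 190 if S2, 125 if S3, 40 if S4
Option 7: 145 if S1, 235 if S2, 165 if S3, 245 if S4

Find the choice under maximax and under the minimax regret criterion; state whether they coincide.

maximax → Option 7; minimax regret → Option 7 (agree)

Row maxima: Option 1=235, Option 2=180, Option 3=195, Option 4=220, Option 5=-15, Option 6=190, Option 7=245
Best best-case = 245 → Option 7.
Column bests: S1=225, S2=235, S3=220, S4=245.
Option 1 regrets: 0, 125, 80, 10 → max 125
Option 2 regrets: 45, 60, 110, 315 → max 315
Option 3 regrets: 90, 40, 180, 115 → max 180
Option 4 regrets: 125, 30, 0, 240 → max 240
Option 5 regrets: 270, 300, 295, 260 → max 300
Option 6 regrets: 55, 45, 95, 205 → max 205
Option 7 regrets: 80, 0, 55, 0 → max 80
Smallest max regret = 80 → Option 7.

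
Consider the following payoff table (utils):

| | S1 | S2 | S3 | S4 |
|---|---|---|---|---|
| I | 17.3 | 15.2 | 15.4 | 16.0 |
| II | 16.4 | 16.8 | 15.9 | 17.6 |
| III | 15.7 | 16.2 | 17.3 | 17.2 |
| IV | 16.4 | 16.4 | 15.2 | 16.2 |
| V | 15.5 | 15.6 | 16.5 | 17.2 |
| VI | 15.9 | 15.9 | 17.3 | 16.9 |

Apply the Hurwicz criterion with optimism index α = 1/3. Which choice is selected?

II

I: 1/3·17.3 + 2/3·15.2 = 15.9
II: 1/3·17.6 + 2/3·15.9 = 247/15
III: 1/3·17.3 + 2/3·15.7 = 487/30
IV: 1/3·16.4 + 2/3·15.2 = 15.6
V: 1/3·17.2 + 2/3·15.5 = 241/15
VI: 1/3·17.3 + 2/3·15.9 = 491/30
Highest Hurwicz score = 247/15 → II.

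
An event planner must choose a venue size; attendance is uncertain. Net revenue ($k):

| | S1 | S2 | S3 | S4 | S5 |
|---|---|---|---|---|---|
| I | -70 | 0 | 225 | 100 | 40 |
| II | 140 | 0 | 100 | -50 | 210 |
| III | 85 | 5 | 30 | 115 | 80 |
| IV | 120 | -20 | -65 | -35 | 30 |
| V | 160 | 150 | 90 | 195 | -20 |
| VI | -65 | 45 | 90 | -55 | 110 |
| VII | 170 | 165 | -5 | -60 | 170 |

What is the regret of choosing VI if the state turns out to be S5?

Best payoff under S5 is 210.
Regret = 210 − 110 = 100.

100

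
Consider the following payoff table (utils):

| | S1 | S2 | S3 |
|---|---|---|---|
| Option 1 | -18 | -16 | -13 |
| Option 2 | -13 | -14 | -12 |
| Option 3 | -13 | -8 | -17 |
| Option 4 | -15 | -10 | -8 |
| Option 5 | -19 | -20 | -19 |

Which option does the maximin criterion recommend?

Option 2

Row minima: Option 1=-18, Option 2=-14, Option 3=-17, Option 4=-15, Option 5=-20
Best worst-case = -14 → Option 2.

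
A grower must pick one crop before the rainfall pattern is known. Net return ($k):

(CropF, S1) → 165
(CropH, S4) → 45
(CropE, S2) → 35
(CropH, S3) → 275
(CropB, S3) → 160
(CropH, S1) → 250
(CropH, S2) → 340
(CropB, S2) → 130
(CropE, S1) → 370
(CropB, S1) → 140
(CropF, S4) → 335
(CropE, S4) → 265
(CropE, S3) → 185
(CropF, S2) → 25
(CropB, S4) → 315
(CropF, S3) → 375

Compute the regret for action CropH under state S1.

120

Best payoff under S1 is 370.
Regret = 370 − 250 = 120.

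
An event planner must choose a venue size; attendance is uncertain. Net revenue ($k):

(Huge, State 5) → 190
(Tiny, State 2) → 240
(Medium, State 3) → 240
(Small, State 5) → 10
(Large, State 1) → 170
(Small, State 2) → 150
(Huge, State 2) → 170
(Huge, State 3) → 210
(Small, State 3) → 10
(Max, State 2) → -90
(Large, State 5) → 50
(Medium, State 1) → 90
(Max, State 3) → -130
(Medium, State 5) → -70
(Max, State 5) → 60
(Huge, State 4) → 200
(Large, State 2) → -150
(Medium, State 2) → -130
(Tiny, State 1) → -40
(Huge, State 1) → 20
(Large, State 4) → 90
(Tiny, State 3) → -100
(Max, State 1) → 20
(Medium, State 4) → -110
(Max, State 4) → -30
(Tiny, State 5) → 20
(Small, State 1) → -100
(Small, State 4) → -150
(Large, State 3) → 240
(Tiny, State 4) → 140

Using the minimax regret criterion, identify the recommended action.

Column bests: State 1=170, State 2=240, State 3=240, State 4=200, State 5=190.
Tiny regrets: 210, 0, 340, 60, 170 → max 340
Small regrets: 270, 90, 230, 350, 180 → max 350
Medium regrets: 80, 370, 0, 310, 260 → max 370
Large regrets: 0, 390, 0, 110, 140 → max 390
Huge regrets: 150, 70, 30, 0, 0 → max 150
Max regrets: 150, 330, 370, 230, 130 → max 370
Smallest max regret = 150 → Huge.

Huge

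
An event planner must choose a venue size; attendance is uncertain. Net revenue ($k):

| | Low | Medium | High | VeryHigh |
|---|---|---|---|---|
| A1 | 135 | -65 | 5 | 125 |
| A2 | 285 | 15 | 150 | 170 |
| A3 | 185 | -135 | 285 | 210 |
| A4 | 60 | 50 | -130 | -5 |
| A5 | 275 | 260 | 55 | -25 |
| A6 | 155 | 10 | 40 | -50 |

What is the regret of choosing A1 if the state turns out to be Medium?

325

Best payoff under Medium is 260.
Regret = 260 − (-65) = 325.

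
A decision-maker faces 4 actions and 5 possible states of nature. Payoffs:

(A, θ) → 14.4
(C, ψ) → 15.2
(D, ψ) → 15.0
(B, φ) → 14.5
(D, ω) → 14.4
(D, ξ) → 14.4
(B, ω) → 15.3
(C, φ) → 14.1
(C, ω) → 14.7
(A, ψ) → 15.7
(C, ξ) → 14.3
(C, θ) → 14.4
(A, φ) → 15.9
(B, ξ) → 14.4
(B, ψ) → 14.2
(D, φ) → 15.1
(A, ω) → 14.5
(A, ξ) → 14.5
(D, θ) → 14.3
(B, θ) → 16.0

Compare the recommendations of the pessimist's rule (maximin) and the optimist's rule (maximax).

maximin → A; maximax → B (disagree)

Row minima: A=14.4, B=14.2, C=14.1, D=14.3
Best worst-case = 14.4 → A.
Row maxima: A=15.9, B=16.0, C=15.2, D=15.1
Best best-case = 16.0 → B.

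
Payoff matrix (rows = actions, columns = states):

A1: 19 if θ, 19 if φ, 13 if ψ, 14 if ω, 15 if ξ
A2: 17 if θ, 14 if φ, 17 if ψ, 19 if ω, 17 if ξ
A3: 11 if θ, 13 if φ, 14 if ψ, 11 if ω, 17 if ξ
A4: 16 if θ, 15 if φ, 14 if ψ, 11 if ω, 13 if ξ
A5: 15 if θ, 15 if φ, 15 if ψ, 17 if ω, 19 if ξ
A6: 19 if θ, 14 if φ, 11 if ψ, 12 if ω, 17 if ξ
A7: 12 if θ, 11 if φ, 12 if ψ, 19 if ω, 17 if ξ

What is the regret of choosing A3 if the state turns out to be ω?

8

Best payoff under ω is 19.
Regret = 19 − 11 = 8.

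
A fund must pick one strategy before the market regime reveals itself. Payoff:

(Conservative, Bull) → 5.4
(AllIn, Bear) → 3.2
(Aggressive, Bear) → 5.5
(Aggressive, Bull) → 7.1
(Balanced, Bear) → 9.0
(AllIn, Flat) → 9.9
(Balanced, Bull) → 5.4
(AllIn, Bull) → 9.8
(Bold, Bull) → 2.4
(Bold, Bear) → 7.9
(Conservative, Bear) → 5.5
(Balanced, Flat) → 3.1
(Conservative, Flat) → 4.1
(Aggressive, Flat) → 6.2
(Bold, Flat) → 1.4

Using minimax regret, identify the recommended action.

Aggressive

Column bests: Bear=9.0, Flat=9.9, Bull=9.8.
Conservative regrets: 3.5, 5.8, 4.4 → max 5.8
Balanced regrets: 0.0, 6.8, 4.4 → max 6.8
Aggressive regrets: 3.5, 3.7, 2.7 → max 3.7
Bold regrets: 1.1, 8.5, 7.4 → max 8.5
AllIn regrets: 5.8, 0.0, 0.0 → max 5.8
Smallest max regret = 3.7 → Aggressive.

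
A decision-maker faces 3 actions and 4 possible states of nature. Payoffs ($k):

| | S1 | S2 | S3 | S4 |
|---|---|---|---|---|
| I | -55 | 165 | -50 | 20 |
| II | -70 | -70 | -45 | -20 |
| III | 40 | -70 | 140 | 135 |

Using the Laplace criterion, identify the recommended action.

Row averages: I=20, II=-51.25, III=61.25
Highest average = 61.25 → III.

III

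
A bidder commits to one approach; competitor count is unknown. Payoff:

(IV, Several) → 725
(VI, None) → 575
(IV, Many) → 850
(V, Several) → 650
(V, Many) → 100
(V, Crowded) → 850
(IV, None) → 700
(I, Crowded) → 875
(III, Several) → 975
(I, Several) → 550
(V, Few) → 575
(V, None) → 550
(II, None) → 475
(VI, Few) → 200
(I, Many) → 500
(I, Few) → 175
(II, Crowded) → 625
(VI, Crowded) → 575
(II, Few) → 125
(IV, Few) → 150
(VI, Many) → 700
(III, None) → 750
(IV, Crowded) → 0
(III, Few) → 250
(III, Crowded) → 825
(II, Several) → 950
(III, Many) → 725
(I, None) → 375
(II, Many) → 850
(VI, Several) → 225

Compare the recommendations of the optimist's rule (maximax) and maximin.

Row maxima: I=875, II=950, III=975, IV=850, V=850, VI=700
Best best-case = 975 → III.
Row minima: I=175, II=125, III=250, IV=0, V=100, VI=200
Best worst-case = 250 → III.

maximax → III; maximin → III (agree)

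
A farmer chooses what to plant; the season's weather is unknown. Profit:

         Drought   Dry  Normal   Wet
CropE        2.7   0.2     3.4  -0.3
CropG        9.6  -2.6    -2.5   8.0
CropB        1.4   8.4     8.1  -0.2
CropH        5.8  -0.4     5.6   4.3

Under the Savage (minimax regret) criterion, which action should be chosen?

Column bests: Drought=9.6, Dry=8.4, Normal=8.1, Wet=8.0.
CropE regrets: 6.9, 8.2, 4.7, 8.3 → max 8.3
CropG regrets: 0.0, 11.0, 10.6, 0.0 → max 11.0
CropB regrets: 8.2, 0.0, 0.0, 8.2 → max 8.2
CropH regrets: 3.8, 8.8, 2.5, 3.7 → max 8.8
Smallest max regret = 8.2 → CropB.

CropB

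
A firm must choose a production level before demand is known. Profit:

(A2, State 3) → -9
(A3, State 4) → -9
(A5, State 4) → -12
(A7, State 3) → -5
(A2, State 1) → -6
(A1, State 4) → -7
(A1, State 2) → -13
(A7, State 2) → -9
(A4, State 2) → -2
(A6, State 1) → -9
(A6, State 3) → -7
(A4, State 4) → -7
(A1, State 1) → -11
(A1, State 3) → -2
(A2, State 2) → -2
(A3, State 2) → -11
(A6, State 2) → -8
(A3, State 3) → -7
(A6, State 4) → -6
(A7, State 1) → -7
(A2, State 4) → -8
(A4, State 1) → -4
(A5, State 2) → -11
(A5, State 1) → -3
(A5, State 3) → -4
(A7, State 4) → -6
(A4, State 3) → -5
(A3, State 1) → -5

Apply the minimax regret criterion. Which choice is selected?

Column bests: State 1=-3, State 2=-2, State 3=-2, State 4=-6.
A1 regrets: 8, 11, 0, 1 → max 11
A2 regrets: 3, 0, 7, 2 → max 7
A3 regrets: 2, 9, 5, 3 → max 9
A4 regrets: 1, 0, 3, 1 → max 3
A5 regrets: 0, 9, 2, 6 → max 9
A6 regrets: 6, 6, 5, 0 → max 6
A7 regrets: 4, 7, 3, 0 → max 7
Smallest max regret = 3 → A4.

A4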